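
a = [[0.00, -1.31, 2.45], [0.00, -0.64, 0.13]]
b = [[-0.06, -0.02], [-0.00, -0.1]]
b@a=[[0.0, 0.09, -0.15], [0.0, 0.06, -0.01]]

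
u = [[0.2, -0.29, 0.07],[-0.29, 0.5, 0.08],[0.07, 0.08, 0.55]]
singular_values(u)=[0.69, 0.56, 0.0]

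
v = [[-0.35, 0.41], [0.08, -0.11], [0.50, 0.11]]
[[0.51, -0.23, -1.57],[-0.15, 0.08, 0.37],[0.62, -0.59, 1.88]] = v @ [[0.82, -0.89, 3.88], [1.95, -1.33, -0.51]]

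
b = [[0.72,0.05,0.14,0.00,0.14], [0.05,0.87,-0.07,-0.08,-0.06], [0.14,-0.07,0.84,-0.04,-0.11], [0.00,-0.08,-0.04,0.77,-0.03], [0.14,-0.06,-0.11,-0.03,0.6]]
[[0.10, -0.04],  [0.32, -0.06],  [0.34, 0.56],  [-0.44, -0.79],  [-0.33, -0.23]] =b @ [[0.16, -0.1], [0.30, -0.13], [0.31, 0.58], [-0.54, -1.02], [-0.52, -0.31]]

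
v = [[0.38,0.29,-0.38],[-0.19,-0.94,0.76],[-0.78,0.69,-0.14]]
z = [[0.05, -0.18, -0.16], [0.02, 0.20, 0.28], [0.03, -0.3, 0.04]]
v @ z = [[0.01, 0.1, 0.01], [-0.01, -0.38, -0.2], [-0.03, 0.32, 0.31]]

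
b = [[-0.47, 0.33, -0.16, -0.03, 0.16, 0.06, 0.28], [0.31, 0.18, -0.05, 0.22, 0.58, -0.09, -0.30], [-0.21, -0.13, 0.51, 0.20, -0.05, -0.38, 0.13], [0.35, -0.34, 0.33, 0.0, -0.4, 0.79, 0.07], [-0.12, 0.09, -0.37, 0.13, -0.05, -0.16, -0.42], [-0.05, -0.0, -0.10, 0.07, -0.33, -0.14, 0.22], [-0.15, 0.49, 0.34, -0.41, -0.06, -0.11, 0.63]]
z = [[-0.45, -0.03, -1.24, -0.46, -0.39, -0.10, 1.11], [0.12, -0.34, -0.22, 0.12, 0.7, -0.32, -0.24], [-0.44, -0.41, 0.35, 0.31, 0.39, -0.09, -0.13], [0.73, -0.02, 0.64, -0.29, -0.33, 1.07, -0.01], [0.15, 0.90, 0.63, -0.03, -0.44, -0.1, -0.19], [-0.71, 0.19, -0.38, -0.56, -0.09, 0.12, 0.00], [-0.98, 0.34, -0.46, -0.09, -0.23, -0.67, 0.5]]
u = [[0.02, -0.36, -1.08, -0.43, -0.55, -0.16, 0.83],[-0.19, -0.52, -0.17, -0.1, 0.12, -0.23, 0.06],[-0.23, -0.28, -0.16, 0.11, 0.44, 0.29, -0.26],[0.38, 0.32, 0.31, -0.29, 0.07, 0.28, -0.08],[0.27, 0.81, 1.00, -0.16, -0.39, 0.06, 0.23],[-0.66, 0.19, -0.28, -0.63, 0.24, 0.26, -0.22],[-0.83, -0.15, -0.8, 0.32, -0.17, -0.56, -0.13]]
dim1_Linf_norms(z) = [1.24, 0.7, 0.44, 1.07, 0.9, 0.71, 0.98]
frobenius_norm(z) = 3.43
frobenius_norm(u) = 2.97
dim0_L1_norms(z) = [3.58, 2.23, 3.92, 1.86, 2.57, 2.47, 2.18]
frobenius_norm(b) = 2.07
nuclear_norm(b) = 4.74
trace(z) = -0.55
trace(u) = -1.21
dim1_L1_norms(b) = [1.49, 1.73, 1.61, 2.28, 1.34, 0.91, 2.19]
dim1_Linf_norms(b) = [0.47, 0.58, 0.51, 0.79, 0.42, 0.33, 0.63]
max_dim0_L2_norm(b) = 0.92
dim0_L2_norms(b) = [0.72, 0.72, 0.81, 0.53, 0.8, 0.92, 0.9]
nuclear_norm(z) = 7.14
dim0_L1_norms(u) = [2.58, 2.63, 3.8, 2.04, 1.98, 1.84, 1.81]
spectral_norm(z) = 2.48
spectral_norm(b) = 1.22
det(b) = -0.02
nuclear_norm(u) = 6.21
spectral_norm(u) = 2.17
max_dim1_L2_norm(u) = 1.58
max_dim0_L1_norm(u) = 3.8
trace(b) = 0.66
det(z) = 0.02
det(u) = -0.00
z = u + b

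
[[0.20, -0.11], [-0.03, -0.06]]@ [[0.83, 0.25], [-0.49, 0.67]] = [[0.22, -0.02], [0.0, -0.05]]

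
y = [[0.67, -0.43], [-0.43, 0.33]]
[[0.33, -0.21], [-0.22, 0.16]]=y @ [[0.45,-0.07], [-0.07,0.38]]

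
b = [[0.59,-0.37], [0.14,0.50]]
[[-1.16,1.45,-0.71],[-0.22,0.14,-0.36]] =b @[[-1.91, 2.24, -1.41], [0.09, -0.35, -0.32]]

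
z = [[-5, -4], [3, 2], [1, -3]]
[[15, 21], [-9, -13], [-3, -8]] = z @ [[-3, -5], [0, 1]]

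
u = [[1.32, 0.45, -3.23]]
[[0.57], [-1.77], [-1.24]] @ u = [[0.75, 0.26, -1.84],[-2.34, -0.8, 5.72],[-1.64, -0.56, 4.01]]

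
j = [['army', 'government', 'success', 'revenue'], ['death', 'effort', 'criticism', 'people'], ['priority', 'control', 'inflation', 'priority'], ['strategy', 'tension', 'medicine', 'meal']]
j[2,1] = 'control'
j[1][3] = 'people'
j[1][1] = 'effort'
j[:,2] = ['success', 'criticism', 'inflation', 'medicine']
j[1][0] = 'death'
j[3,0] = 'strategy'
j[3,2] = 'medicine'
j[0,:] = ['army', 'government', 'success', 'revenue']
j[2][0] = 'priority'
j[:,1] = ['government', 'effort', 'control', 'tension']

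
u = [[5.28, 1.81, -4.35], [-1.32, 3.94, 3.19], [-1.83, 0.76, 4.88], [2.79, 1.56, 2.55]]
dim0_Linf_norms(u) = [5.28, 3.94, 4.88]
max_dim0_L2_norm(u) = 7.71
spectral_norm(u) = 9.01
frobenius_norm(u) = 11.04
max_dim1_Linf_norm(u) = 5.28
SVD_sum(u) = [[3.62, -0.64, -5.2], [-2.13, 0.38, 3.06], [-2.9, 0.51, 4.17], [-0.37, 0.07, 0.53]] + [[1.85, 2.21, 1.02],[1.88, 2.25, 1.03],[0.64, 0.77, 0.35],[2.22, 2.65, 1.22]] + [[-0.19, 0.23, -0.16], [-1.07, 1.31, -0.91], [0.43, -0.52, 0.36], [0.95, -1.16, 0.80]]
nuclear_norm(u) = 17.50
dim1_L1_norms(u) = [11.44, 8.45, 7.47, 6.9]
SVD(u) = [[-0.71, -0.53, 0.13], [0.42, -0.54, 0.71], [0.57, -0.18, -0.28], [0.07, -0.63, -0.63]] @ diag([9.0065849650141, 5.796514397280849, 2.6948187527360363]) @ [[-0.57, 0.10, 0.82], [-0.6, -0.72, -0.33], [-0.56, 0.68, -0.47]]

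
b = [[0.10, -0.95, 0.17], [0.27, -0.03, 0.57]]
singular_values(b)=[0.99, 0.6]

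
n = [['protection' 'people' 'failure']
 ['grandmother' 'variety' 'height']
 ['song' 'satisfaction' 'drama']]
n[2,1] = 'satisfaction'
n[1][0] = 'grandmother'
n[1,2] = 'height'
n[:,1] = ['people', 'variety', 'satisfaction']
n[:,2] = ['failure', 'height', 'drama']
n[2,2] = 'drama'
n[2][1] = 'satisfaction'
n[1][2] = 'height'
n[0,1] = 'people'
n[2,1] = 'satisfaction'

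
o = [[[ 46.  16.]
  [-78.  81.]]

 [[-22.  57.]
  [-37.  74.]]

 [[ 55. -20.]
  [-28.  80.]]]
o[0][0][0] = 46.0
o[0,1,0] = -78.0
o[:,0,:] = [[46.0, 16.0], [-22.0, 57.0], [55.0, -20.0]]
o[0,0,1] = 16.0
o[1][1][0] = -37.0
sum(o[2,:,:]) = 87.0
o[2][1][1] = 80.0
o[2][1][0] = -28.0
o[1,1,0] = -37.0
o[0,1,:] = [-78.0, 81.0]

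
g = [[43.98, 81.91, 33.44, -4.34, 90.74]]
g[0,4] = 90.74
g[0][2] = 33.44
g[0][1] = 81.91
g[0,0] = 43.98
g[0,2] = 33.44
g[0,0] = 43.98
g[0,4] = 90.74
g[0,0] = 43.98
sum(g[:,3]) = -4.34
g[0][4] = 90.74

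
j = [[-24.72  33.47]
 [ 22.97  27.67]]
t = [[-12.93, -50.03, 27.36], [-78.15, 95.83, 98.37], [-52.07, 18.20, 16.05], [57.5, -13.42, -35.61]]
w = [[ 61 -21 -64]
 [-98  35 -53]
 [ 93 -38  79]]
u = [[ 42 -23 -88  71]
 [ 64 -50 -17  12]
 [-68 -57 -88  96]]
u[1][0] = 64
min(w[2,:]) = -38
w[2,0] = 93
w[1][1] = 35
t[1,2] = 98.37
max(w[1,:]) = 35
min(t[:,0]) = -78.15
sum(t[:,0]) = -85.65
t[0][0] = -12.93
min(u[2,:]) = -88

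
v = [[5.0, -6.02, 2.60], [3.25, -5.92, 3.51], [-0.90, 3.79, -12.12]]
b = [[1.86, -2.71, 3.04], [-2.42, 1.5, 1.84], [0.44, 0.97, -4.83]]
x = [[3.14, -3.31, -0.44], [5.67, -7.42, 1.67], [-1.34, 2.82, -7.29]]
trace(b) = -1.47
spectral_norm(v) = 15.32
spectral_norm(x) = 11.56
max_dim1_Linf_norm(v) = 12.12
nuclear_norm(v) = 23.41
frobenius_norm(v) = 16.97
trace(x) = -11.57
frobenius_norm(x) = 13.19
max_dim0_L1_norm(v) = 18.23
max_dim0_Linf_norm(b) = 4.83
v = x + b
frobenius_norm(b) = 7.48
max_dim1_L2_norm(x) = 9.49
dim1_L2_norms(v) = [8.25, 7.61, 12.73]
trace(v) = -13.04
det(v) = 92.30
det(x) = 22.99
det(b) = 3.54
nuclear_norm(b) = 10.48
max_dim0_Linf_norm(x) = 7.42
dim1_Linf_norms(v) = [6.02, 5.92, 12.12]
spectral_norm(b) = 6.30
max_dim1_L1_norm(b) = 7.61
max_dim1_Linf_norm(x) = 7.42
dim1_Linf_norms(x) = [3.31, 7.42, 7.29]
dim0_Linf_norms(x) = [5.67, 7.42, 7.29]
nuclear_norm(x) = 18.21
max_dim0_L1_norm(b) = 9.71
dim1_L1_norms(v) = [13.62, 12.68, 16.81]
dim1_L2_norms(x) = [4.58, 9.49, 7.93]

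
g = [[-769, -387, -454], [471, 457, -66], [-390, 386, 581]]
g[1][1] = 457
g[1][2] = -66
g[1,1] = 457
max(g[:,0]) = 471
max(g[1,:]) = 471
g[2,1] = 386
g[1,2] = -66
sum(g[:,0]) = -688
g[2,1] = 386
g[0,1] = -387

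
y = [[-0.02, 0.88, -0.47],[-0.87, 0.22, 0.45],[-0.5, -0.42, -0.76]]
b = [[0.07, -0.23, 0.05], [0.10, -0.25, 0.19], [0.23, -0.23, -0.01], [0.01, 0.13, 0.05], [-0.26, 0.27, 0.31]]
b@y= [[0.17, -0.01, -0.17], [0.12, -0.05, -0.30], [0.2, 0.16, -0.2], [-0.14, 0.02, 0.02], [-0.38, -0.3, 0.01]]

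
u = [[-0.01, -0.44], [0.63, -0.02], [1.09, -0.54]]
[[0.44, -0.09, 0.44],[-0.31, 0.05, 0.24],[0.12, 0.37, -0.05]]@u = [[0.42,  -0.43], [0.30,  0.01], [0.18,  -0.03]]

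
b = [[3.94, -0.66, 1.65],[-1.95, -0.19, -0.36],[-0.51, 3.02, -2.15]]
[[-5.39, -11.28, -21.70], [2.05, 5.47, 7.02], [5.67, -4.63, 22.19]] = b @ [[-1.76, -0.06, -3.59], [3.14, -8.82, 4.87], [2.19, -10.22, -2.63]]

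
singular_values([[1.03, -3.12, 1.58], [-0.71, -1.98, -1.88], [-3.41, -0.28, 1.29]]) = [3.79, 3.65, 2.63]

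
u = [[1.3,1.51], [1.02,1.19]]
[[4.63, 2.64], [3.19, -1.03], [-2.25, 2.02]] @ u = [[8.71, 10.13], [3.10, 3.59], [-0.86, -0.99]]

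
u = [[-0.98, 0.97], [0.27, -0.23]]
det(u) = -0.037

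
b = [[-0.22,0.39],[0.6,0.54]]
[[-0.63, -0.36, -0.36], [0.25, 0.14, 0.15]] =b@ [[1.24, 0.7, 0.71], [-0.91, -0.52, -0.52]]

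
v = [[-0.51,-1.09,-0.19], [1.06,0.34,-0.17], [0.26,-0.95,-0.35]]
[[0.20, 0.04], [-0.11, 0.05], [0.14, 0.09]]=v@[[-0.03, 0.08], [-0.19, -0.08], [0.10, 0.03]]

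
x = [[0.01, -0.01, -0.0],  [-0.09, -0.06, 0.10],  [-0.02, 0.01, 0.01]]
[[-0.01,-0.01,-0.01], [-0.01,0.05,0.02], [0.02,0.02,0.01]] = x @ [[-0.2, -0.49, -0.15], [0.9, 0.82, 0.7], [0.26, 0.55, 0.48]]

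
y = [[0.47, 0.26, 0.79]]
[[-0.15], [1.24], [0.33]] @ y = [[-0.07, -0.04, -0.12],[0.58, 0.32, 0.98],[0.16, 0.09, 0.26]]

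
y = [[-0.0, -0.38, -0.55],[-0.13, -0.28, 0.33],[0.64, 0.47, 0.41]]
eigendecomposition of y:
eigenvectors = [[0.71+0.00j, 0.71-0.00j, 0.09+0.00j],[(-0.32-0.07j), -0.32+0.07j, 0.86+0.00j],[-0.18-0.59j, -0.18+0.59j, -0.51+0.00j]]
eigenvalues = [(0.31+0.49j), (0.31-0.49j), (-0.49+0j)]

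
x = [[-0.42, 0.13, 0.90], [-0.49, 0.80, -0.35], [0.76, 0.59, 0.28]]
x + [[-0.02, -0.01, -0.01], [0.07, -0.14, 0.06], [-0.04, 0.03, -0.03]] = [[-0.44, 0.12, 0.89], [-0.42, 0.66, -0.29], [0.72, 0.62, 0.25]]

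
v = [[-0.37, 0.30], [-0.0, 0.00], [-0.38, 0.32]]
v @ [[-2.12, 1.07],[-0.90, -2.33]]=[[0.51, -1.09], [0.00, 0.00], [0.52, -1.15]]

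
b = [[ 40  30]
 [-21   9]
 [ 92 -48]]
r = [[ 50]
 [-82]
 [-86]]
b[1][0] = -21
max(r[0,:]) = 50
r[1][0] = -82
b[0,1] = 30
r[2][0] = -86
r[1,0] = -82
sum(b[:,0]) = 111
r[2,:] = [-86]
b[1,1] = 9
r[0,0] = 50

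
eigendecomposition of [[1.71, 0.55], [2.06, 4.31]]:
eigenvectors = [[-0.82,-0.18], [0.57,-0.98]]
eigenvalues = [1.33, 4.69]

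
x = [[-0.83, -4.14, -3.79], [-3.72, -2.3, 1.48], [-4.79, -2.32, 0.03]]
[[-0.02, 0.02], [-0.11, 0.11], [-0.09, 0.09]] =x@[[0.01, -0.01], [0.02, -0.02], [-0.02, 0.02]]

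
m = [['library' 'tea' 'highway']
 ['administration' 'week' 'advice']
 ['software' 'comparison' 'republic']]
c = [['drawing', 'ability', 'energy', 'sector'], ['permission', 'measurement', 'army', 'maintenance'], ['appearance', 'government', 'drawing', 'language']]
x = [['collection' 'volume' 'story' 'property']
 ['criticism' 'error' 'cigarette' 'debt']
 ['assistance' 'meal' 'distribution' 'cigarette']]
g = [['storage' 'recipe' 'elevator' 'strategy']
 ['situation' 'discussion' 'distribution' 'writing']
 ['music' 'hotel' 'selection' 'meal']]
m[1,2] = 'advice'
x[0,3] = 'property'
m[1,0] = 'administration'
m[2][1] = 'comparison'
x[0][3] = 'property'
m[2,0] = 'software'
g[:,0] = ['storage', 'situation', 'music']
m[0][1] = 'tea'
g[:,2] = ['elevator', 'distribution', 'selection']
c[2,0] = 'appearance'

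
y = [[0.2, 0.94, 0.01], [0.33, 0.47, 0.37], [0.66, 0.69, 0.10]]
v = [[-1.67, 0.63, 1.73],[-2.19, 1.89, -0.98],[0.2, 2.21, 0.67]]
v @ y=[[1.02, -0.08, 0.39], [-0.46, -1.85, 0.58], [1.21, 1.69, 0.89]]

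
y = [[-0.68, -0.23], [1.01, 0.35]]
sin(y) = [[-0.67, -0.23],[0.99, 0.34]]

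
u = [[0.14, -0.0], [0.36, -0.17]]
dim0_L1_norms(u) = [0.5, 0.17]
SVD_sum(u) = [[0.12, -0.05], [0.37, -0.15]] + [[0.02, 0.05],[-0.01, -0.02]]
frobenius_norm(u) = 0.42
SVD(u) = [[-0.31,  -0.95], [-0.95,  0.31]] @ diag([0.4181633890862785, 0.05691555172250964]) @ [[-0.92, 0.39], [-0.39, -0.92]]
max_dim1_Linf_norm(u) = 0.36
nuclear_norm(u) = 0.48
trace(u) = -0.03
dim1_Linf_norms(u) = [0.14, 0.36]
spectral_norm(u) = 0.42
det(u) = -0.02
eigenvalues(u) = [-0.17, 0.14]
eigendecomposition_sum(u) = [[-0.00, -0.0], [0.20, -0.17]] + [[0.14, 0.0], [0.16, 0.00]]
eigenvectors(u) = [[0.0, 0.65], [1.0, 0.76]]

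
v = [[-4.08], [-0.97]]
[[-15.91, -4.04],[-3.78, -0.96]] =v@[[3.90,  0.99]]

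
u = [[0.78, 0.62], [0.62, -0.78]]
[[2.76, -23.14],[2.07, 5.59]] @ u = [[-12.19, 19.76], [5.08, -3.08]]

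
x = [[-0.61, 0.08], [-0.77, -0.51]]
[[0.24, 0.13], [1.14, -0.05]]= x @ [[-0.58, -0.17], [-1.36, 0.35]]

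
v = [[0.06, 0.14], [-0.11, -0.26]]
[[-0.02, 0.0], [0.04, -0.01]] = v@[[0.18, -0.03],[-0.23, 0.04]]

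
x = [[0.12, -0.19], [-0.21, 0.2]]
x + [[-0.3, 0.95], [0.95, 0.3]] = [[-0.18, 0.76], [0.74, 0.5]]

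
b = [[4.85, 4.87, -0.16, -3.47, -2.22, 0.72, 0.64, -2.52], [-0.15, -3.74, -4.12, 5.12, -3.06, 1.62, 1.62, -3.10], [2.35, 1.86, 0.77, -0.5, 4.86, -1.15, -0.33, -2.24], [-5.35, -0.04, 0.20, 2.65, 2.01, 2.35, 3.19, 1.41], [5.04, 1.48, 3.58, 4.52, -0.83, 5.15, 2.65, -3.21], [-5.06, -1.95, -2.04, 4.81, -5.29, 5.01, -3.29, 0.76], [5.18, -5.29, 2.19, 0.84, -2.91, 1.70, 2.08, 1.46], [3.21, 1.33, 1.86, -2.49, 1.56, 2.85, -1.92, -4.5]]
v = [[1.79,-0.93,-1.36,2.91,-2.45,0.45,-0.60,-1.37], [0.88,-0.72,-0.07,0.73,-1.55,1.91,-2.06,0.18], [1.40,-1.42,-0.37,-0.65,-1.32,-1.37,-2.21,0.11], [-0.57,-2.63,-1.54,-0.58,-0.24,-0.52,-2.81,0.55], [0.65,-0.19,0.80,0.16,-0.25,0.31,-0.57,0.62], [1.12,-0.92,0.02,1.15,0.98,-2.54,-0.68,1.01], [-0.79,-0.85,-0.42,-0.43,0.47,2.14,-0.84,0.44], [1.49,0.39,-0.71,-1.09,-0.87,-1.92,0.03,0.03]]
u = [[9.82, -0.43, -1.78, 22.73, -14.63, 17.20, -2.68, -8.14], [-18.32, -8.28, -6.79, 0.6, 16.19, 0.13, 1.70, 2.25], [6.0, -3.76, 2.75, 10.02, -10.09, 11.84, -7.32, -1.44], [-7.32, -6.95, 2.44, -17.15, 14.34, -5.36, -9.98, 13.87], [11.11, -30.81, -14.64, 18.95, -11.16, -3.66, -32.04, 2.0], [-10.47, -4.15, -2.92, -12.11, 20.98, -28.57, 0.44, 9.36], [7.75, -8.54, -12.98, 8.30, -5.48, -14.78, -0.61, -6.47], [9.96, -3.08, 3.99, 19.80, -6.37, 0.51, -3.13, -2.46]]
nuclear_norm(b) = 59.78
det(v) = 70.73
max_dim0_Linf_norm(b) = 5.35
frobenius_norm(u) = 94.76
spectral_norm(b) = 15.28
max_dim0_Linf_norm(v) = 2.91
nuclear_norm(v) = 22.06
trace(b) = 6.29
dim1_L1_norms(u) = [77.41, 54.26, 53.22, 77.41, 124.37, 89.0, 64.91, 49.3]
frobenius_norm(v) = 9.84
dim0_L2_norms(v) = [3.28, 3.47, 2.38, 3.53, 3.49, 4.56, 4.34, 1.96]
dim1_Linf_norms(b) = [4.87, 5.12, 4.86, 5.35, 5.15, 5.29, 5.29, 4.5]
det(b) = -1082074.21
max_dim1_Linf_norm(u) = 32.04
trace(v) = -3.48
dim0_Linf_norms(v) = [1.79, 2.63, 1.54, 2.91, 2.45, 2.54, 2.81, 1.37]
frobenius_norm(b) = 24.72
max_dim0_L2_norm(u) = 43.34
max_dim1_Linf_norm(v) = 2.91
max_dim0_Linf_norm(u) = 32.04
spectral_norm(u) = 69.39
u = b @ v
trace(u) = -55.66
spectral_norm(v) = 6.34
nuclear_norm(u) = 190.68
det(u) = -76490630.81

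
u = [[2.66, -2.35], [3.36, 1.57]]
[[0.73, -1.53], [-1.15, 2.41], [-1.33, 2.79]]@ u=[[-3.20, -4.12], [5.04, 6.49], [5.84, 7.51]]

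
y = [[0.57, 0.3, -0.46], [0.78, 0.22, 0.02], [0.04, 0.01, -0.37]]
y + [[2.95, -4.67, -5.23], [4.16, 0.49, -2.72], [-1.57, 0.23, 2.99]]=[[3.52, -4.37, -5.69],  [4.94, 0.71, -2.7],  [-1.53, 0.24, 2.62]]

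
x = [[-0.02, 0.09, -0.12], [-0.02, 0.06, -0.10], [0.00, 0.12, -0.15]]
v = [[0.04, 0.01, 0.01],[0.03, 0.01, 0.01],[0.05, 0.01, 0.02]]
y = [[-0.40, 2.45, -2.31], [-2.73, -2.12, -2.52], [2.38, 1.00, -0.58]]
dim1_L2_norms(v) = [0.04, 0.03, 0.05]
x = v @ y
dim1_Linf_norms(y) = [2.45, 2.73, 2.38]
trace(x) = -0.11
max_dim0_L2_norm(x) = 0.22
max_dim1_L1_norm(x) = 0.27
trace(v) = 0.07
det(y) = -25.42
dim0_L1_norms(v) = [0.12, 0.03, 0.04]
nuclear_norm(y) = 9.76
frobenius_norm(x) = 0.27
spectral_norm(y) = 4.67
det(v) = 0.00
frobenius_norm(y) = 6.07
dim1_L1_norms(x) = [0.23, 0.18, 0.27]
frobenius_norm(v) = 0.08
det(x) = -0.00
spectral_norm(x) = 0.27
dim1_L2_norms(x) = [0.15, 0.12, 0.19]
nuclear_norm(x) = 0.30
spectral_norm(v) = 0.08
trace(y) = -3.10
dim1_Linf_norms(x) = [0.12, 0.1, 0.15]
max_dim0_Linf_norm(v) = 0.05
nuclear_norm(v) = 0.08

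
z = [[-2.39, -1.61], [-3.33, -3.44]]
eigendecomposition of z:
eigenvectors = [[0.66,0.49], [-0.75,0.87]]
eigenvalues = [-0.54, -5.29]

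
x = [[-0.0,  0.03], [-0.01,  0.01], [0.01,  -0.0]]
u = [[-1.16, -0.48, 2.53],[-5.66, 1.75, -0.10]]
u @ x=[[0.03, -0.04], [-0.02, -0.15]]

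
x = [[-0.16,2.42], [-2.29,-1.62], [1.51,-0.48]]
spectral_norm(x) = 3.29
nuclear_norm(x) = 5.62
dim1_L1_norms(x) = [2.58, 3.91, 1.99]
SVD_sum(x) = [[1.12,1.40], [-1.69,-2.10], [0.36,0.44]] + [[-1.28, 1.02], [-0.60, 0.48], [1.15, -0.92]]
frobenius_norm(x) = 4.03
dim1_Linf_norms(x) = [2.42, 2.29, 1.51]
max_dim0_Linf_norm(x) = 2.42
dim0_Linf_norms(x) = [2.29, 2.42]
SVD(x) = [[0.54, 0.70], [-0.82, 0.33], [0.17, -0.63]] @ diag([3.285180717180911, 2.3385011557539825]) @ [[0.63, 0.78], [-0.78, 0.63]]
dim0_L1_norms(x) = [3.96, 4.52]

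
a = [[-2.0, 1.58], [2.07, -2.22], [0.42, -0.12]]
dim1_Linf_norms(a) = [2.0, 2.22, 0.42]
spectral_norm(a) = 3.97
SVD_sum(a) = [[-1.85, 1.74], [2.21, -2.07], [0.28, -0.27]] + [[-0.15, -0.16], [-0.14, -0.15], [0.14, 0.15]]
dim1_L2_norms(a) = [2.55, 3.04, 0.44]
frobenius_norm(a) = 3.99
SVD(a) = [[-0.64, -0.6], [0.76, -0.57], [0.10, 0.56]] @ diag([3.9714936073002, 0.35740527020966284]) @ [[0.73, -0.68], [0.68, 0.73]]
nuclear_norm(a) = 4.33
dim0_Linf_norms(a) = [2.07, 2.22]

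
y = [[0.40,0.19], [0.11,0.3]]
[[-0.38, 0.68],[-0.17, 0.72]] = y@[[-0.83, 0.69], [-0.25, 2.15]]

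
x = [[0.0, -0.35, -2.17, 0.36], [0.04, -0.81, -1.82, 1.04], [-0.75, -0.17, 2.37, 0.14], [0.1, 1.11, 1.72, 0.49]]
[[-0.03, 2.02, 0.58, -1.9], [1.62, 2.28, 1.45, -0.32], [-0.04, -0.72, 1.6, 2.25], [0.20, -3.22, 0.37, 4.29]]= x@[[1.90, -1.01, -1.96, 0.72], [-1.21, -1.58, -0.05, 1.02], [0.42, -0.72, -0.03, 1.11], [1.28, -0.26, 1.38, 2.4]]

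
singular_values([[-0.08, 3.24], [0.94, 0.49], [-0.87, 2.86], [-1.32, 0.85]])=[4.51, 1.64]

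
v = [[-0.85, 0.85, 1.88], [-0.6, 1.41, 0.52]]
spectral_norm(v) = 2.59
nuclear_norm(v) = 3.52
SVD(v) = [[-0.84, -0.55], [-0.55, 0.84]] @ diag([2.5948007244088207, 0.9300049465499967]) @ [[0.40, -0.57, -0.72], [-0.04, 0.77, -0.64]]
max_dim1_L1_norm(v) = 3.58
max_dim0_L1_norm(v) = 2.4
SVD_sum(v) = [[-0.87, 1.24, 1.56], [-0.57, 0.81, 1.02]] + [[0.02, -0.39, 0.32], [-0.03, 0.60, -0.5]]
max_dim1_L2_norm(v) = 2.23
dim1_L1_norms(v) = [3.58, 2.53]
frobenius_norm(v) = 2.76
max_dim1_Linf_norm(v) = 1.88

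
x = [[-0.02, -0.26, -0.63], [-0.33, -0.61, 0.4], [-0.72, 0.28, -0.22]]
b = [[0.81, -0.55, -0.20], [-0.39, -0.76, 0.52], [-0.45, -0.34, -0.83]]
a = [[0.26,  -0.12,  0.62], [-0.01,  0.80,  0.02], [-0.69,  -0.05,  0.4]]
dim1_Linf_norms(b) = [0.81, 0.76, 0.83]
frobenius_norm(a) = 1.32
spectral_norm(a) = 0.85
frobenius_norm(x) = 1.32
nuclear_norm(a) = 2.27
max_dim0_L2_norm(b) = 1.01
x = a @ b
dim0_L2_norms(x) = [0.79, 0.72, 0.78]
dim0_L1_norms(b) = [1.65, 1.65, 1.55]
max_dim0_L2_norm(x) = 0.79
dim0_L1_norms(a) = [0.96, 0.97, 1.04]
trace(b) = -0.78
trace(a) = 1.46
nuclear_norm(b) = 3.00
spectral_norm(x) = 0.85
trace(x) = -0.85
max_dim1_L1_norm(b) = 1.67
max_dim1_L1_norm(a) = 1.14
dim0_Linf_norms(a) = [0.69, 0.8, 0.62]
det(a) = 0.43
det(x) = 0.43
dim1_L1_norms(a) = [1.0, 0.83, 1.14]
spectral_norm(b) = 1.01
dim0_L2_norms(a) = [0.74, 0.81, 0.74]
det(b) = 1.00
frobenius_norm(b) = 1.73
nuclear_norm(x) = 2.28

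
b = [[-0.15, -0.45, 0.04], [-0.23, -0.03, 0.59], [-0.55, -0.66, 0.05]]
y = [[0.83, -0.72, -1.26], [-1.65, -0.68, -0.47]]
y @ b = [[0.73, 0.48, -0.45], [0.66, 1.07, -0.49]]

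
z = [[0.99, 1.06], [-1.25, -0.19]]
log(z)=[[0.77, 1.27], [-1.5, -0.64]]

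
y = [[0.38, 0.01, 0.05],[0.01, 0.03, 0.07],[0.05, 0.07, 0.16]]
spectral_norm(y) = 0.39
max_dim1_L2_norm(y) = 0.38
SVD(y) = [[-0.97,0.24,-0.03],[-0.07,-0.4,-0.91],[-0.23,-0.88,0.41]] @ diag([0.3925858466470579, 0.17825723610525754, 0.0008430827523153658]) @ [[-0.97, -0.07, -0.23], [0.24, -0.4, -0.88], [0.03, 0.91, -0.41]]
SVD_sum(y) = [[0.37, 0.03, 0.09], [0.03, 0.00, 0.01], [0.09, 0.01, 0.02]] + [[0.01, -0.02, -0.04], [-0.02, 0.03, 0.06], [-0.04, 0.06, 0.14]] + [[-0.0,-0.00,0.00], [-0.00,-0.0,0.00], [0.0,0.00,-0.0]]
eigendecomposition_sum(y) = [[0.37, 0.03, 0.09], [0.03, 0.0, 0.01], [0.09, 0.01, 0.02]] + [[0.01, -0.02, -0.04], [-0.02, 0.03, 0.06], [-0.04, 0.06, 0.14]] + [[-0.0, -0.0, 0.0], [-0.0, -0.0, 0.00], [0.0, 0.00, -0.00]]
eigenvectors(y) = [[0.97, 0.24, -0.03],  [0.07, -0.4, -0.91],  [0.23, -0.88, 0.41]]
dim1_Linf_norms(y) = [0.38, 0.07, 0.16]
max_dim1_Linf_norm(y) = 0.38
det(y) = -0.00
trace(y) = 0.57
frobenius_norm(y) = 0.43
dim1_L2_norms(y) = [0.38, 0.08, 0.18]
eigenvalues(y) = [0.39, 0.18, -0.0]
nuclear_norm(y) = 0.57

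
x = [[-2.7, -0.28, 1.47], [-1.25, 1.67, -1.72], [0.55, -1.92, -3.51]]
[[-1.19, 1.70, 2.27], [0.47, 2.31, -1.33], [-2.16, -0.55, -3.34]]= x @ [[0.47, -0.82, -0.32], [0.86, 0.51, -0.07], [0.22, -0.25, 0.94]]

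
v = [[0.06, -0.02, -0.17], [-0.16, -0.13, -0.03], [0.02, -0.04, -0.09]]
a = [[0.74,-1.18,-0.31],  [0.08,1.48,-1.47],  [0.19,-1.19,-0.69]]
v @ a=[[0.01, 0.1, 0.13], [-0.13, 0.03, 0.26], [-0.01, 0.02, 0.11]]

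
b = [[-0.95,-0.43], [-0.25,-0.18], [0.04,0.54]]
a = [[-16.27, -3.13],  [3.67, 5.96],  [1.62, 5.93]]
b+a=[[-17.22, -3.56], [3.42, 5.78], [1.66, 6.47]]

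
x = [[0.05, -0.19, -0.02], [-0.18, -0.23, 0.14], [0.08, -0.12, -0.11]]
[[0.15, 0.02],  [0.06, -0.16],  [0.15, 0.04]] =x @ [[0.14, 0.84], [-0.69, 0.10], [-0.52, 0.11]]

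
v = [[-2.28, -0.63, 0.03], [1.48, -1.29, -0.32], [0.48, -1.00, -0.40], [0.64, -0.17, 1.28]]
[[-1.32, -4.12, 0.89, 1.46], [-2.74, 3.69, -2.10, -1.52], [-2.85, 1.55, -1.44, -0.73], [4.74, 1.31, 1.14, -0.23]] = v@[[0.23, 1.97, -0.56, -0.72], [1.45, -0.59, 0.67, 0.3], [3.78, -0.04, 1.26, 0.22]]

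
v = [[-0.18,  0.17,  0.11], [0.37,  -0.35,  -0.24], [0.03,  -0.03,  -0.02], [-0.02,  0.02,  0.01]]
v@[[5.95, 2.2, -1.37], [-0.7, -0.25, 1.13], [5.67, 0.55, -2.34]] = [[-0.57, -0.38, 0.18], [1.09, 0.77, -0.34], [0.09, 0.06, -0.03], [-0.08, -0.04, 0.03]]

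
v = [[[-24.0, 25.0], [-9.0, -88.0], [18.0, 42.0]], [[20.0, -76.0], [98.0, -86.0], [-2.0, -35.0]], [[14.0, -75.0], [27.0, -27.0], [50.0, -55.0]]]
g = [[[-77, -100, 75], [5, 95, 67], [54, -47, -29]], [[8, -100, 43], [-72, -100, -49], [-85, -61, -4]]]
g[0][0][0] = -77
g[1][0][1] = -100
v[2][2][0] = 50.0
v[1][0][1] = -76.0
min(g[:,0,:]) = -100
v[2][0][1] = -75.0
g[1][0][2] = 43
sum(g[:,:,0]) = -167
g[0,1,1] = 95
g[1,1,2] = -49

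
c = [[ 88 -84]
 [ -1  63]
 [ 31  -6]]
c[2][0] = 31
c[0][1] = -84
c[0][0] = 88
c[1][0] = -1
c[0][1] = -84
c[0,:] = [88, -84]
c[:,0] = [88, -1, 31]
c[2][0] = 31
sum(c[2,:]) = 25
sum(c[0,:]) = 4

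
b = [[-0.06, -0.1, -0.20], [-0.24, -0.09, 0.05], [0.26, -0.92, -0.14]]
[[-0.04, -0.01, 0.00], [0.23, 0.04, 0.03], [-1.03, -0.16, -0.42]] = b @ [[-1.2, -0.19, -0.30], [0.75, 0.11, 0.39], [0.20, 0.04, -0.13]]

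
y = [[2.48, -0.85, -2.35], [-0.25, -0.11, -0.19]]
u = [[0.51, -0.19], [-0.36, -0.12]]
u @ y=[[1.31, -0.41, -1.16], [-0.86, 0.32, 0.87]]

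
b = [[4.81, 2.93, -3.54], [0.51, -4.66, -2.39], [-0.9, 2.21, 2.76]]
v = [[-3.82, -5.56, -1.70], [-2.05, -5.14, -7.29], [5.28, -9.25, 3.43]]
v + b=[[0.99,-2.63,-5.24],[-1.54,-9.8,-9.68],[4.38,-7.04,6.19]]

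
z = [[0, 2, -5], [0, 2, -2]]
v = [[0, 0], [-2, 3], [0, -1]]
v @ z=[[0, 0, 0], [0, 2, 4], [0, -2, 2]]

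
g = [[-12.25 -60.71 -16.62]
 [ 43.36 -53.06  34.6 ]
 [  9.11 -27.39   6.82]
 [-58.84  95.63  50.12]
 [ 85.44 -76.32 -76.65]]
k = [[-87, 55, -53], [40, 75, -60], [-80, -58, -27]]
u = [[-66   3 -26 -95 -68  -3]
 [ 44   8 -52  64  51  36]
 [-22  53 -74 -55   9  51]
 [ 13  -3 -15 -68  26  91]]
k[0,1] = 55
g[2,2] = 6.82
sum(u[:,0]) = -31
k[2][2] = -27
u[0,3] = -95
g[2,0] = 9.11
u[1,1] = 8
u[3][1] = -3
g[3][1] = 95.63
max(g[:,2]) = 50.12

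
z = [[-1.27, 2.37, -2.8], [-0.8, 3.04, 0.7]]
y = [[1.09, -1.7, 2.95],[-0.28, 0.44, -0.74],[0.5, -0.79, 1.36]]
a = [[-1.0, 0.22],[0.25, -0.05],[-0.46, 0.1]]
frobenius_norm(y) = 4.04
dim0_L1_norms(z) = [2.07, 5.41, 3.5]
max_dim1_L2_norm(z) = 3.88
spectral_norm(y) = 4.04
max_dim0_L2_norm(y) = 3.33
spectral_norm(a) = 1.16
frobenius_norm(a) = 1.16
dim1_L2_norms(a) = [1.02, 0.25, 0.47]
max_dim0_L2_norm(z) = 3.85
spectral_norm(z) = 4.41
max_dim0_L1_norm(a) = 1.71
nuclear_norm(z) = 6.86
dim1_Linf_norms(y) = [2.95, 0.74, 1.36]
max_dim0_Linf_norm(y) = 2.95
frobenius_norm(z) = 5.04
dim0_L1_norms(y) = [1.87, 2.93, 5.05]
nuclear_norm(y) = 4.06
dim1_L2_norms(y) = [3.57, 0.91, 1.65]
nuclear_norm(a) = 1.16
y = a @ z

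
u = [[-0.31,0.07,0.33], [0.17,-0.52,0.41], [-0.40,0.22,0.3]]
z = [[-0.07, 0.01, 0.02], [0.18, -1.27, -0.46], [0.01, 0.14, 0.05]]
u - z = [[-0.24, 0.06, 0.31], [-0.01, 0.75, 0.87], [-0.41, 0.08, 0.25]]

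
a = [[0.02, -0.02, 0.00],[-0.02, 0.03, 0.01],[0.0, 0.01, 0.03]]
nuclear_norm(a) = 0.08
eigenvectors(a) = [[0.74, -0.52, 0.43], [0.63, 0.76, -0.17], [-0.23, 0.4, 0.89]]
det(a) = 0.00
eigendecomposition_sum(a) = [[0.00, 0.0, -0.0], [0.0, 0.00, -0.00], [-0.0, -0.00, 0.0]] + [[0.01,-0.02,-0.01], [-0.02,0.03,0.01], [-0.01,0.01,0.01]] + [[0.01, -0.0, 0.01], [-0.00, 0.00, -0.0], [0.01, -0.0, 0.02]]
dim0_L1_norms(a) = [0.04, 0.06, 0.04]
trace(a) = 0.08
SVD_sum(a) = [[0.01, -0.02, -0.01], [-0.02, 0.03, 0.01], [-0.01, 0.01, 0.01]] + [[0.01, -0.0, 0.01], [-0.0, 0.00, -0.00], [0.01, -0.00, 0.02]] + [[0.0, 0.00, -0.00], [0.0, 0.00, -0.0], [-0.0, -0.00, 0.00]]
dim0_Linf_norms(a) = [0.02, 0.03, 0.03]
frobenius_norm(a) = 0.06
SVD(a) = [[-0.52,  -0.43,  -0.74], [0.76,  0.17,  -0.63], [0.40,  -0.89,  0.23]] @ diag([0.049032119259115534, 0.02806063433525369, 0.0029072464056307734]) @ [[-0.52, 0.76, 0.40], [-0.43, 0.17, -0.89], [-0.74, -0.63, 0.23]]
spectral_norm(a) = 0.05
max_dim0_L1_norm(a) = 0.06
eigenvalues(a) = [0.0, 0.05, 0.03]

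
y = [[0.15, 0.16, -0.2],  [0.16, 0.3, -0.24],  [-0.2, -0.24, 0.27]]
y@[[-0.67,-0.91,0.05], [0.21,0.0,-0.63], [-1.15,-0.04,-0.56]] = [[0.16, -0.13, 0.02], [0.23, -0.14, -0.05], [-0.23, 0.17, -0.01]]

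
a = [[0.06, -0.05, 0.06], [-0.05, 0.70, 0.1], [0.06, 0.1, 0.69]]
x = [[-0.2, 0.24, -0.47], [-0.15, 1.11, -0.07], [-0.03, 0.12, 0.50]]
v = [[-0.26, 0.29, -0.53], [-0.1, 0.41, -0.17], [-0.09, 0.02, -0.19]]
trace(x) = 1.41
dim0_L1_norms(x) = [0.38, 1.47, 1.04]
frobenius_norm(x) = 1.36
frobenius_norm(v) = 0.83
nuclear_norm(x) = 1.98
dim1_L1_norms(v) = [1.08, 0.68, 0.3]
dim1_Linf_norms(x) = [0.47, 1.11, 0.5]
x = a + v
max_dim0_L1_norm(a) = 0.85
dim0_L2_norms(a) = [0.1, 0.71, 0.7]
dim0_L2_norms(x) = [0.25, 1.14, 0.69]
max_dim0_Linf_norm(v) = 0.53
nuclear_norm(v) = 1.05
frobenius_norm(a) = 1.00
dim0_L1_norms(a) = [0.17, 0.85, 0.85]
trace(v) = -0.04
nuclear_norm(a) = 1.45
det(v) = -0.00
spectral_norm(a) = 0.80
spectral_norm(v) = 0.78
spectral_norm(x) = 1.17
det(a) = 0.02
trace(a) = 1.45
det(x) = -0.10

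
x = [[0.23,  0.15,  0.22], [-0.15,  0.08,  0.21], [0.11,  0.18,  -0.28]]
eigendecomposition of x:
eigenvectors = [[-0.20+0.00j, -0.81+0.00j, (-0.81-0j)], [(-0.45+0j), (0.27-0.48j), (0.27+0.48j)], [(0.87+0j), -0.12-0.14j, -0.12+0.14j]]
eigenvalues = [(-0.4+0j), (0.21+0.13j), (0.21-0.13j)]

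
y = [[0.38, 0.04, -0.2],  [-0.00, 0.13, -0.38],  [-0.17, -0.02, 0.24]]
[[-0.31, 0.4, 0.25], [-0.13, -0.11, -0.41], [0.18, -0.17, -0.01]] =y@ [[-0.67,1.14,1.13], [-0.27,-0.73,-1.31], [0.24,0.03,0.63]]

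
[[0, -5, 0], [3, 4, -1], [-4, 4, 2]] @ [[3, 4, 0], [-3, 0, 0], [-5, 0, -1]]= [[15, 0, 0], [2, 12, 1], [-34, -16, -2]]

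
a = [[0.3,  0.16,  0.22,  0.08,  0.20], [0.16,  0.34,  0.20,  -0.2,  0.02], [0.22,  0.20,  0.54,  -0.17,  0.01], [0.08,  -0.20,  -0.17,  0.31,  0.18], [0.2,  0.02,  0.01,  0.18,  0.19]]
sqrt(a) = [[(0.37+0.03j), (0.19-0.01j), 0.21-0.01j, (0.13-0.01j), (0.26-0.02j)], [0.19-0.01j, (0.48+0.01j), (0.11+0.01j), (-0.25+0.02j), 0.04-0.01j], [0.21-0.01j, 0.11+0.01j, (0.68+0j), (-0.16+0.01j), -0.01+0.00j], [0.13-0.01j, (-0.25+0.02j), -0.16+0.01j, (0.39+0.03j), 0.23-0.02j], [(0.26-0.02j), 0.04-0.01j, -0.01+0.00j, 0.23-0.02j, 0.26+0.04j]]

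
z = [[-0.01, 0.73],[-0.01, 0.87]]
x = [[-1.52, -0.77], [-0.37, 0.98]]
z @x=[[-0.25,0.72], [-0.31,0.86]]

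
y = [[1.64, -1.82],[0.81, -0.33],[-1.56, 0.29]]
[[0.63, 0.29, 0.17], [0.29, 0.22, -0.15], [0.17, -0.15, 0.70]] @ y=[[1.0, -1.19],[0.89, -0.64],[-0.93, -0.06]]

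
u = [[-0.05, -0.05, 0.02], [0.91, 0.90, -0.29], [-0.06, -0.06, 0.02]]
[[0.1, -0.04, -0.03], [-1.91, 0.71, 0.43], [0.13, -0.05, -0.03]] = u @ [[-1.90, 2.04, 0.21], [-0.35, -1.63, -0.21], [-0.45, -1.1, -1.47]]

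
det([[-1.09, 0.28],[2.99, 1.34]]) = -2.298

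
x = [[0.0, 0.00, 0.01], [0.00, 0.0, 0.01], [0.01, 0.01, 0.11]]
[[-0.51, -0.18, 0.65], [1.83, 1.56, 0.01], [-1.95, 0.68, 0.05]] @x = [[0.01, 0.01, 0.06],[0.0, 0.0, 0.03],[0.00, 0.0, -0.01]]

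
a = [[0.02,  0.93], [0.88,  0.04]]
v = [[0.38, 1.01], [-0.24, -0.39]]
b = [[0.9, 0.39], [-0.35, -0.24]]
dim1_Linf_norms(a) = [0.93, 0.88]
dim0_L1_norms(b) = [1.25, 0.63]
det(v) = 0.09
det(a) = -0.82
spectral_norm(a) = 0.94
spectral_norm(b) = 1.07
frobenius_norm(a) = 1.28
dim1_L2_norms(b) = [0.98, 0.42]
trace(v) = -0.01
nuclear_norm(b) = 1.14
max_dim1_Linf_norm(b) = 0.9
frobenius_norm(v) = 1.17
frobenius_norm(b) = 1.07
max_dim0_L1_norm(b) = 1.25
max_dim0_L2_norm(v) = 1.08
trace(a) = 0.06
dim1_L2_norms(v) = [1.08, 0.46]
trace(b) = 0.66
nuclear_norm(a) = 1.81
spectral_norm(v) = 1.17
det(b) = -0.08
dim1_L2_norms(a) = [0.93, 0.88]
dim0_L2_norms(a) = [0.88, 0.93]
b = v @ a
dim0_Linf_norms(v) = [0.38, 1.01]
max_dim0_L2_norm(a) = 0.93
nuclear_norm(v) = 1.25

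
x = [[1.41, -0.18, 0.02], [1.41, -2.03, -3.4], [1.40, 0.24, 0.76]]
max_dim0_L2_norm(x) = 3.48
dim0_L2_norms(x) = [2.44, 2.05, 3.48]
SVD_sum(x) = [[0.2,  -0.28,  -0.46], [1.49,  -2.02,  -3.37], [-0.08,  0.11,  0.18]] + [[1.21, 0.1, 0.47], [-0.08, -0.01, -0.03], [1.48, 0.13, 0.58]] + [[-0.0, -0.01, 0.00], [0.00, 0.0, -0.0], [0.00, 0.01, -0.0]]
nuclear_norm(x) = 6.32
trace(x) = 0.14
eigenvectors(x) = [[0.06, 0.51, -0.12], [0.99, -0.47, -0.88], [-0.15, 0.72, 0.47]]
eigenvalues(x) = [-1.42, 1.6, -0.04]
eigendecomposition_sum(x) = [[0.17, -0.14, -0.21], [2.66, -2.09, -3.28], [-0.4, 0.32, 0.5]] + [[1.25, -0.05, 0.22], [-1.15, 0.04, -0.20], [1.75, -0.07, 0.31]] + [[-0.01, 0.00, 0.01], [-0.1, 0.02, 0.08], [0.05, -0.01, -0.04]]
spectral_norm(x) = 4.25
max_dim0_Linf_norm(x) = 3.4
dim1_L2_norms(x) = [1.42, 4.2, 1.61]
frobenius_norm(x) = 4.72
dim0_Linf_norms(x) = [1.41, 2.03, 3.4]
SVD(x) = [[-0.13, 0.63, -0.76], [-0.99, -0.04, 0.14], [0.05, 0.77, 0.63]] @ diag([4.247265082937363, 2.060518632449202, 0.010113386709819603]) @ [[-0.36, 0.48, 0.8],[0.93, 0.08, 0.36],[0.11, 0.87, -0.47]]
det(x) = 0.09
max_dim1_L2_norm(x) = 4.2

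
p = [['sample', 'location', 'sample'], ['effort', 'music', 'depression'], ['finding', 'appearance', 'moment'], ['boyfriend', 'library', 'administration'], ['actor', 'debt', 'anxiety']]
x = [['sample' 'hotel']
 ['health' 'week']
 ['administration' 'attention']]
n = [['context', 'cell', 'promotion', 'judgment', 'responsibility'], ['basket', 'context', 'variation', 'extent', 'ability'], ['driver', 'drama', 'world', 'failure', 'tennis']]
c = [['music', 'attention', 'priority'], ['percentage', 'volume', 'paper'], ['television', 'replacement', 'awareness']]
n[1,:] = ['basket', 'context', 'variation', 'extent', 'ability']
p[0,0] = 'sample'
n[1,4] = 'ability'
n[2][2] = 'world'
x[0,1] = 'hotel'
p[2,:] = ['finding', 'appearance', 'moment']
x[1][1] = 'week'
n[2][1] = 'drama'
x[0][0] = 'sample'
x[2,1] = 'attention'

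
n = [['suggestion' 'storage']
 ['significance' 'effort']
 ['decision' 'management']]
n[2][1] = 'management'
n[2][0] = 'decision'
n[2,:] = ['decision', 'management']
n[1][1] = 'effort'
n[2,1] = 'management'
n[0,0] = 'suggestion'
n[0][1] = 'storage'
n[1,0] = 'significance'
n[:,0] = ['suggestion', 'significance', 'decision']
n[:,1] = ['storage', 'effort', 'management']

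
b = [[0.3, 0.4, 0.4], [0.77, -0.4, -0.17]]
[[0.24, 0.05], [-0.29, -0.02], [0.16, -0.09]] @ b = [[0.11,0.08,0.09],  [-0.10,-0.11,-0.11],  [-0.02,0.10,0.08]]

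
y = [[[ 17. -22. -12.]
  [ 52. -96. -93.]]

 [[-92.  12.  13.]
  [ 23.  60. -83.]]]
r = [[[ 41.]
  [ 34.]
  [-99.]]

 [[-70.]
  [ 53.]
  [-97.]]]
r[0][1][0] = 34.0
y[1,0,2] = 13.0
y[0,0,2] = -12.0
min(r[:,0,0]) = -70.0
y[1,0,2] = 13.0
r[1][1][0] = 53.0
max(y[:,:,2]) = 13.0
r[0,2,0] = -99.0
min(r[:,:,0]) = -99.0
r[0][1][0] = 34.0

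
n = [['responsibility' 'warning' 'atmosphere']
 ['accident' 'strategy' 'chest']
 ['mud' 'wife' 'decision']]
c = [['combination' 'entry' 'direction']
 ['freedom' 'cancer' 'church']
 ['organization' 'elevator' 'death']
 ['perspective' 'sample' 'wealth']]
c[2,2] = 'death'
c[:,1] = ['entry', 'cancer', 'elevator', 'sample']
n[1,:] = ['accident', 'strategy', 'chest']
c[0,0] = 'combination'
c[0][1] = 'entry'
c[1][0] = 'freedom'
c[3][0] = 'perspective'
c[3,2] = 'wealth'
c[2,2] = 'death'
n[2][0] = 'mud'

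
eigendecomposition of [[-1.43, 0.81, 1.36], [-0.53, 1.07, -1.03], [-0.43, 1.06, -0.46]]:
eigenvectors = [[(-0.94+0j), 0.63+0.00j, 0.63-0.00j], [(-0.32+0j), 0.37+0.48j, (0.37-0.48j)], [(-0.14+0j), 0.47+0.14j, 0.47-0.14j]]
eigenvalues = [(-0.96+0j), (0.07+0.93j), (0.07-0.93j)]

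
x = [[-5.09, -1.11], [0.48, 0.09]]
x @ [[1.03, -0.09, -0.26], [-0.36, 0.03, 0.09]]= [[-4.84, 0.42, 1.22], [0.46, -0.04, -0.12]]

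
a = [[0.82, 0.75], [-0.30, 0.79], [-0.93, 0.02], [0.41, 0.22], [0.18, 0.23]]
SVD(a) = [[-0.75, -0.23], [-0.10, -0.83], [0.54, -0.49], [-0.32, 0.02], [-0.19, -0.11]] @ diag([1.4554276538466726, 0.9989145831443099]) @ [[-0.86,-0.51], [0.51,-0.86]]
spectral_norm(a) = 1.46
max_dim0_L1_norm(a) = 2.64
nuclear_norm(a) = 2.45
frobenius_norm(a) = 1.77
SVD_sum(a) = [[0.94, 0.55], [0.12, 0.07], [-0.68, -0.40], [0.4, 0.24], [0.23, 0.14]] + [[-0.12, 0.2], [-0.42, 0.72], [-0.25, 0.42], [0.01, -0.02], [-0.05, 0.09]]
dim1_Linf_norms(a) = [0.82, 0.79, 0.93, 0.41, 0.23]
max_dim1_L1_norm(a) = 1.57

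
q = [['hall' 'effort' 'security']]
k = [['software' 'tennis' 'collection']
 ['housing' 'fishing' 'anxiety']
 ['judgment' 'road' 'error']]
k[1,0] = 'housing'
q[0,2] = 'security'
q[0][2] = 'security'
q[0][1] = 'effort'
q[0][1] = 'effort'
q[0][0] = 'hall'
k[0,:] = ['software', 'tennis', 'collection']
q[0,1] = 'effort'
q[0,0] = 'hall'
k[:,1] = ['tennis', 'fishing', 'road']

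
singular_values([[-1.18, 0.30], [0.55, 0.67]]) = [1.3, 0.73]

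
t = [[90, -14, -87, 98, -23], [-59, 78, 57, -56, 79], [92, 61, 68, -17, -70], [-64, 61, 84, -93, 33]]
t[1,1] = 78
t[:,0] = [90, -59, 92, -64]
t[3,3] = -93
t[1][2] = 57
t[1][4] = 79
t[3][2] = 84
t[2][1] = 61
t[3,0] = -64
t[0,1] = -14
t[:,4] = [-23, 79, -70, 33]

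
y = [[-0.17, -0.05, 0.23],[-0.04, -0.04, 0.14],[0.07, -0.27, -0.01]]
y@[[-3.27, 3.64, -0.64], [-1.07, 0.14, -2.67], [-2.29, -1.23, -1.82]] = [[0.08, -0.91, -0.18], [-0.15, -0.32, -0.12], [0.08, 0.23, 0.69]]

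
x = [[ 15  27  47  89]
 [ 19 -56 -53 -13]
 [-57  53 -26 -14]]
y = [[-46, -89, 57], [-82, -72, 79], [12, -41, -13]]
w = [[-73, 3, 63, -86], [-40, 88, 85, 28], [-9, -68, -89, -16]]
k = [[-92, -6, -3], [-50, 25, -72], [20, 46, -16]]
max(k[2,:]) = 46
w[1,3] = 28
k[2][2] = -16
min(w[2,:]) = -89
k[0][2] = -3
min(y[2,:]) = -41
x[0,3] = 89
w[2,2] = -89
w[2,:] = [-9, -68, -89, -16]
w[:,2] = [63, 85, -89]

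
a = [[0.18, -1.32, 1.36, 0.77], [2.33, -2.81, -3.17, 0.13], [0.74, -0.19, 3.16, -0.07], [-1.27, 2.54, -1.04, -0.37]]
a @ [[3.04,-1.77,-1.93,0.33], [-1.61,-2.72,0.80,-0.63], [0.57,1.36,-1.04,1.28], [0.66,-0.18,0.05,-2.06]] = [[3.96, 4.98, -2.78, 1.05], [9.89, -0.82, -3.44, -1.79], [4.31, 3.52, -4.87, 4.55], [-8.79, -6.01, 5.55, -2.59]]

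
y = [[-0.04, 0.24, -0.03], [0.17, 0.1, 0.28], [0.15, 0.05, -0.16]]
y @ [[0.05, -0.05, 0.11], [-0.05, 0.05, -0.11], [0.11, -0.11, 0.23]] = [[-0.02, 0.02, -0.04], [0.03, -0.03, 0.07], [-0.01, 0.01, -0.03]]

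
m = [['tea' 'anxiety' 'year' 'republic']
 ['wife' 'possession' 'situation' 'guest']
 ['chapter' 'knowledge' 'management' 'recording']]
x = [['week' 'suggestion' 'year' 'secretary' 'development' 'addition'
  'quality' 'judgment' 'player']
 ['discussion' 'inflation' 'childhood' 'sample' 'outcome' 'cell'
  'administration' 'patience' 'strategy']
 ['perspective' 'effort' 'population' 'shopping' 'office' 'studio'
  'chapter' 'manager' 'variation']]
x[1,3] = 'sample'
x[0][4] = 'development'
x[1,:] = ['discussion', 'inflation', 'childhood', 'sample', 'outcome', 'cell', 'administration', 'patience', 'strategy']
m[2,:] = ['chapter', 'knowledge', 'management', 'recording']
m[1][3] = 'guest'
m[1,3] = 'guest'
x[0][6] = 'quality'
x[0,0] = 'week'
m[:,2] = ['year', 'situation', 'management']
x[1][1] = 'inflation'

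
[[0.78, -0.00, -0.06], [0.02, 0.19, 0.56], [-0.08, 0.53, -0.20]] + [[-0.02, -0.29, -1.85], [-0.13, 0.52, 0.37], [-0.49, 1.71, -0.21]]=[[0.76, -0.29, -1.91], [-0.11, 0.71, 0.93], [-0.57, 2.24, -0.41]]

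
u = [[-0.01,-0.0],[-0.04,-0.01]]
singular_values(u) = [0.04, 0.0]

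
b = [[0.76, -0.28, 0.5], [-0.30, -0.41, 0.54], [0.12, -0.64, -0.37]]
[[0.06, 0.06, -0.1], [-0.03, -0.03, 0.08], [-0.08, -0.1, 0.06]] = b@[[0.07, 0.08, -0.16], [0.10, 0.13, -0.11], [0.06, 0.08, -0.02]]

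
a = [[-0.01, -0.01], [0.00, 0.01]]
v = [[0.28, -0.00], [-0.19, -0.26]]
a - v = [[-0.29, -0.01],[0.19, 0.27]]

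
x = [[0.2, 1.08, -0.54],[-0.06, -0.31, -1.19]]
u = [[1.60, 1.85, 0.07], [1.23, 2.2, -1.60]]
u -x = [[1.40, 0.77, 0.61], [1.29, 2.51, -0.41]]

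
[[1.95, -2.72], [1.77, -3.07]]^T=[[1.95, 1.77], [-2.72, -3.07]]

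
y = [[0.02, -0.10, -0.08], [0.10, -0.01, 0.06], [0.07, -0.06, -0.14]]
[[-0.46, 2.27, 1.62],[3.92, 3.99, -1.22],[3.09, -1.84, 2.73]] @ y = [[0.33, -0.07, -0.05], [0.39, -0.36, 0.10], [0.07, -0.45, -0.74]]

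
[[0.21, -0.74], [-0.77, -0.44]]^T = [[0.21, -0.77], [-0.74, -0.44]]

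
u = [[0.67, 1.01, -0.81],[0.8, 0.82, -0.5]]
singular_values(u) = [1.91, 0.23]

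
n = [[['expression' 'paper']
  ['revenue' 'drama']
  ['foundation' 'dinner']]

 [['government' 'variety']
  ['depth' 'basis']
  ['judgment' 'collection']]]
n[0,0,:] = ['expression', 'paper']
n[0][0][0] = 'expression'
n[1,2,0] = 'judgment'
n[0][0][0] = 'expression'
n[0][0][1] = 'paper'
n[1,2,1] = 'collection'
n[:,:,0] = [['expression', 'revenue', 'foundation'], ['government', 'depth', 'judgment']]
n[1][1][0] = 'depth'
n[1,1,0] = 'depth'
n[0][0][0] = 'expression'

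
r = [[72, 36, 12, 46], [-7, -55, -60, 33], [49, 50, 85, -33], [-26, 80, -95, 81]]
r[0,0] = 72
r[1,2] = -60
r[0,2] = 12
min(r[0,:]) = 12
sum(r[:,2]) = -58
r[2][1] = 50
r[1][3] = 33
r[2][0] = 49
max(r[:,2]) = 85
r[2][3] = -33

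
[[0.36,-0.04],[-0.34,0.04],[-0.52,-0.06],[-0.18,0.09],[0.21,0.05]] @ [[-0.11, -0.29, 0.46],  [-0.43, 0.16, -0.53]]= [[-0.02, -0.11, 0.19], [0.02, 0.11, -0.18], [0.08, 0.14, -0.21], [-0.02, 0.07, -0.13], [-0.04, -0.05, 0.07]]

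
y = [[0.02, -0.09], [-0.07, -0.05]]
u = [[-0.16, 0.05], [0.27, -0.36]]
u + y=[[-0.14, -0.04], [0.20, -0.41]]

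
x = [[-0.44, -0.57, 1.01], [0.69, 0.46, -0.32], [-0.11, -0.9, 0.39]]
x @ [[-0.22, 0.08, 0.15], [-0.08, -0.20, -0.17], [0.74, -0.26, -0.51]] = [[0.89, -0.18, -0.48],[-0.43, 0.05, 0.19],[0.38, 0.07, -0.06]]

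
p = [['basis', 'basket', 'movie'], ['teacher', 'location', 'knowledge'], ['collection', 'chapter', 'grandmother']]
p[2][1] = 'chapter'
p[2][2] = 'grandmother'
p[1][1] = 'location'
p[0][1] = 'basket'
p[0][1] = 'basket'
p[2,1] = 'chapter'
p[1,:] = ['teacher', 'location', 'knowledge']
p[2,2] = 'grandmother'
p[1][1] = 'location'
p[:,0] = ['basis', 'teacher', 'collection']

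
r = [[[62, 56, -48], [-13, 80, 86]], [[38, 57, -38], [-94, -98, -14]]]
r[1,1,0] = -94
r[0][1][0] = -13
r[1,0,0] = 38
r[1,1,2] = -14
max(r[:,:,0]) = 62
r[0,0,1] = 56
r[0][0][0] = 62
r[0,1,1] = 80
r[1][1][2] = -14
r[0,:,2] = [-48, 86]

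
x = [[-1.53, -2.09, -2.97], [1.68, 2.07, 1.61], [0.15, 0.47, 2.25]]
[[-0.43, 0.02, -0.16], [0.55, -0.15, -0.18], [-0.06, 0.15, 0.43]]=x @ [[0.39, -0.14, -0.23], [-0.01, -0.02, -0.07], [-0.05, 0.08, 0.22]]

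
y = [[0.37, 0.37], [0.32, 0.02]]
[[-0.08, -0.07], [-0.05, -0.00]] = y@[[-0.14,-0.00],  [-0.07,-0.18]]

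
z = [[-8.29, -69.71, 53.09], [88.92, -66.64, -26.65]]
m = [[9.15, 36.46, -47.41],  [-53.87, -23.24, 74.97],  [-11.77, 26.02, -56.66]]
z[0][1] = -69.71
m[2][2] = -56.66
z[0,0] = -8.29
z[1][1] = -66.64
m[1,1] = -23.24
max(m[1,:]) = 74.97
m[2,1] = 26.02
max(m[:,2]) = 74.97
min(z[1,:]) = -66.64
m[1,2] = 74.97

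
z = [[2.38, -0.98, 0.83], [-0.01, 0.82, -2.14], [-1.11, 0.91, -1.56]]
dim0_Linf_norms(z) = [2.38, 0.98, 2.14]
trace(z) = 1.64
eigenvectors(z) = [[(-0.89+0j), (0.24+0.03j), 0.24-0.03j],[-0.41+0.00j, 0.90+0.00j, 0.90-0.00j],[(0.18+0j), 0.37-0.05j, (0.37+0.05j)]]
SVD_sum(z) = [[1.44, -1.03, 1.63], [-1.08, 0.77, -1.22], [-1.26, 0.9, -1.43]] + [[0.94, 0.04, -0.8],[1.07, 0.05, -0.91],[0.15, 0.01, -0.13]] + [[0.00, 0.00, 0.0], [-0.00, -0.0, -0.0], [0.0, 0.0, 0.0]]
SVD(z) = [[-0.65,-0.66,0.38], [0.49,-0.75,-0.45], [0.57,-0.11,0.81]] @ diag([3.6747971389211074, 1.8855907062655342, 0.0036981376784099456]) @ [[-0.6, 0.43, -0.68], [-0.76, -0.04, 0.65], [0.25, 0.90, 0.35]]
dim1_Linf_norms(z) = [2.38, 2.14, 1.56]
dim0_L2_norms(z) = [2.63, 1.57, 2.78]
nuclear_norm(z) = 5.56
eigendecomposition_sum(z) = [[2.69-0.00j, -1.33+0.00j, (1.53-0j)],  [1.25-0.00j, (-0.62+0j), (0.71-0j)],  [-0.56+0.00j, 0.28-0.00j, (-0.32+0j)]] + [[-0.15-0.12j,0.18+0.14j,-0.35-0.24j], [(-0.63-0.38j),0.72+0.47j,(-1.43-0.77j)], [(-0.28-0.12j),0.32+0.15j,-0.62-0.24j]] + [[(-0.15+0.12j), (0.18-0.14j), (-0.35+0.24j)],[(-0.63+0.38j), 0.72-0.47j, -1.43+0.77j],[-0.28+0.12j, (0.32-0.15j), (-0.62+0.24j)]]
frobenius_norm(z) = 4.13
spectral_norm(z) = 3.67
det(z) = 0.03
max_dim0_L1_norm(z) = 4.53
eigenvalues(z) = [(1.75+0j), (-0.06+0.11j), (-0.06-0.11j)]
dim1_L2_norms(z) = [2.7, 2.29, 2.12]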